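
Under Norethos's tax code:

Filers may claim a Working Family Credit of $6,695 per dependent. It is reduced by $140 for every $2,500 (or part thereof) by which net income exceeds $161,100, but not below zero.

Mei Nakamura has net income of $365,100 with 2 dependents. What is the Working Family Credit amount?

$1,910

Working Family Credit: base = 2 × $6,695 = $13,390. income exceeds $161,100 by $204,000, which is 82 full-or-partial $2,500 increments; reduction = 82 × $140 = $11,480, leaving $1,910.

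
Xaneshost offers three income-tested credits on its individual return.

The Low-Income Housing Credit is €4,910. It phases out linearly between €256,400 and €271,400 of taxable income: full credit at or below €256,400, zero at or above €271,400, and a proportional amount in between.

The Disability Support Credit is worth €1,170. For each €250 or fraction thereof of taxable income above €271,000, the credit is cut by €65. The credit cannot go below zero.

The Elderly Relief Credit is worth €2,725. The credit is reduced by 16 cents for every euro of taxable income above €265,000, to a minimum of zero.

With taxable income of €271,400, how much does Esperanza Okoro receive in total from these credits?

€2,741

Low-Income Housing Credit: €271,400 is at or above €271,400, so the credit is €0.
Disability Support Credit: income exceeds €271,000 by €400, which is 2 full-or-partial €250 increments; reduction = 2 × €65 = €130, leaving €1,040.
Elderly Relief Credit: 16% of the €6,400 excess over €265,000 is €1,024; credit = €2,725 − €1,024 = €1,701.
Total: €0 + €1,040 + €1,701 = €2,741.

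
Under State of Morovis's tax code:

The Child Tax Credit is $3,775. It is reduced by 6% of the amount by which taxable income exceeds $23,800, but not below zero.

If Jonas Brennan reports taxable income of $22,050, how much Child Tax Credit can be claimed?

$3,775

Child Tax Credit: $22,050 is at or below the $23,800 threshold, so the full $3,775 applies.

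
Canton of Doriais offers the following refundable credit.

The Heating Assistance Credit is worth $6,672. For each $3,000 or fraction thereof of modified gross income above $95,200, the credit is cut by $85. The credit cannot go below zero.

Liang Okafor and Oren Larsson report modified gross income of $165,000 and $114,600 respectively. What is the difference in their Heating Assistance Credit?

$1,445

Liang ($165,000): Heating Assistance Credit: income exceeds $95,200 by $69,800, which is 24 full-or-partial $3,000 increments; reduction = 24 × $85 = $2,040, leaving $4,632.
Oren ($114,600): Heating Assistance Credit: income exceeds $95,200 by $19,400, which is 7 full-or-partial $3,000 increments; reduction = 7 × $85 = $595, leaving $6,077.
Difference: |$4,632 − $6,077| = $1,445.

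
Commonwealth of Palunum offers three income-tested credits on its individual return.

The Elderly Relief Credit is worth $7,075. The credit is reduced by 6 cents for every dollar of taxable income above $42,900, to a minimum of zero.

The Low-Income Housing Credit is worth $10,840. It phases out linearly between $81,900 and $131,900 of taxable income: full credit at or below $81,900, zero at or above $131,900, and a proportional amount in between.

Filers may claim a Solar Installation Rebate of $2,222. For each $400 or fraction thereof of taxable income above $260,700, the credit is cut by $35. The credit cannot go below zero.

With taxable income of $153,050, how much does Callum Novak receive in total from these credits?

$2,688

Elderly Relief Credit: 6% of the $110,150 excess over $42,900 is $6,609; credit = $7,075 − $6,609 = $466.
Low-Income Housing Credit: $153,050 is at or above $131,900, so the credit is $0.
Solar Installation Rebate: $153,050 is at or below the $260,700 threshold, so the full $2,222 applies.
Total: $466 + $0 + $2,222 = $2,688.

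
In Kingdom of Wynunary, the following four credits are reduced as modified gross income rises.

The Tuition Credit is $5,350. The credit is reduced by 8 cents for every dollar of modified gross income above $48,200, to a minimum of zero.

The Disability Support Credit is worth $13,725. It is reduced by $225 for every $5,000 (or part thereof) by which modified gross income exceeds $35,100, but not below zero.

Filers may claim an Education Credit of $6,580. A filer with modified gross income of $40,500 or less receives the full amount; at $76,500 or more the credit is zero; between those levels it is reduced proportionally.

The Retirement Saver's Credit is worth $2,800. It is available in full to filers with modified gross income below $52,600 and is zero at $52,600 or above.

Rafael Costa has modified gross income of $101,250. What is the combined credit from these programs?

Tuition Credit: 8% of the $53,050 excess over $48,200 is $4,244; credit = $5,350 − $4,244 = $1,106.
Disability Support Credit: income exceeds $35,100 by $66,150, which is 14 full-or-partial $5,000 increments; reduction = 14 × $225 = $3,150, leaving $10,575.
Education Credit: $101,250 is at or above $76,500, so the credit is $0.
Retirement Saver's Credit: $101,250 meets or exceeds the $52,600 cutoff, so the credit is $0.
Total: $1,106 + $10,575 + $0 + $0 = $11,681.

$11,681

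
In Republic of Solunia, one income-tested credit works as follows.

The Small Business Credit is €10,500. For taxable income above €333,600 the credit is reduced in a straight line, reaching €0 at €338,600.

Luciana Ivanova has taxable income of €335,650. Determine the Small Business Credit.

€6,195

Small Business Credit: €335,650 is €2,050 into a €5,000 phase-out range, leaving 2,950/5,000 of the credit: €10,500 × 2,950/5,000 = €6,195.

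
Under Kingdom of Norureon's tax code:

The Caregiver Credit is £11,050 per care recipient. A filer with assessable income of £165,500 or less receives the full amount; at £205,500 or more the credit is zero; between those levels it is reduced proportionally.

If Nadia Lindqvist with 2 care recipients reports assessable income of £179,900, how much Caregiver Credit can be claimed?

Caregiver Credit: base = 2 × £11,050 = £22,100. £179,900 is £14,400 into a £40,000 phase-out range, leaving 25,600/40,000 of the credit: £22,100 × 25,600/40,000 = £14,144.

£14,144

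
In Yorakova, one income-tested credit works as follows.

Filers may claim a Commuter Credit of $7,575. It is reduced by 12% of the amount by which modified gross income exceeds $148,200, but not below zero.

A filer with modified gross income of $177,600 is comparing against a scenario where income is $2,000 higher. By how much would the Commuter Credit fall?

$240

At $177,600 — 12% of the $29,400 excess over $148,200 is $3,528; credit = $7,575 − $3,528 = $4,047.
At $179,600 — 12% of the $31,400 excess over $148,200 is $3,768; credit = $7,575 − $3,768 = $3,807.
Lost: $4,047 − $3,807 = $240.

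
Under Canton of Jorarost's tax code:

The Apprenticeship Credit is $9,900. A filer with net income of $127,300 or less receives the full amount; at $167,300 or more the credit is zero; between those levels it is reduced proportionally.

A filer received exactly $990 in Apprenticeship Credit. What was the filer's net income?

$163,300

$990 is 990/9,900 of the full $9,900, so 8,910/9,900 of the $40,000 range has been used: income = $127,300 + $40,000 × 8,910/9,900 = $163,300.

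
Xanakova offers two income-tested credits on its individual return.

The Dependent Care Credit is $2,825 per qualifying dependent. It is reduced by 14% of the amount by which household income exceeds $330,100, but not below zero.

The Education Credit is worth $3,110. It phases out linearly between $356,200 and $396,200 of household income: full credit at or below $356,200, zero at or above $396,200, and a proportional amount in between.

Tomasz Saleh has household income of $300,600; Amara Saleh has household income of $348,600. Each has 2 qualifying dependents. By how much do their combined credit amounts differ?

$2,590

Tomasz ($300,600): Dependent Care Credit: base = 2 × $2,825 = $5,650. $300,600 is at or below the $330,100 threshold, so the full $5,650 applies. Education Credit: $300,600 is at or below the $356,200 threshold, so the full $3,110 applies. total $5,650 + $3,110 = $8,760
Amara ($348,600): Dependent Care Credit: base = 2 × $2,825 = $5,650. 14% of the $18,500 excess over $330,100 is $2,590; credit = $5,650 − $2,590 = $3,060. Education Credit: $348,600 is at or below the $356,200 threshold, so the full $3,110 applies. total $3,060 + $3,110 = $6,170
Difference: |$8,760 − $6,170| = $2,590.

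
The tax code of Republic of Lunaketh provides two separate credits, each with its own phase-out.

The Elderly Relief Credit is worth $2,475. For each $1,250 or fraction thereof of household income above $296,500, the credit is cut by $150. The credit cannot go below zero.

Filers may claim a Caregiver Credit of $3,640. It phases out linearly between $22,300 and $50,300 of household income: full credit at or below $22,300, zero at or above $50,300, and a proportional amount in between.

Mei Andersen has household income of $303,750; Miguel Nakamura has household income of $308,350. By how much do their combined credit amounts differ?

Mei ($303,750): Elderly Relief Credit: income exceeds $296,500 by $7,250, which is 6 full-or-partial $1,250 increments; reduction = 6 × $150 = $900, leaving $1,575. Caregiver Credit: $303,750 is at or above $50,300, so the credit is $0. total $1,575 + $0 = $1,575
Miguel ($308,350): Elderly Relief Credit: income exceeds $296,500 by $11,850, which is 10 full-or-partial $1,250 increments; reduction = 10 × $150 = $1,500, leaving $975. Caregiver Credit: $308,350 is at or above $50,300, so the credit is $0. total $975 + $0 = $975
Difference: |$1,575 − $975| = $600.

$600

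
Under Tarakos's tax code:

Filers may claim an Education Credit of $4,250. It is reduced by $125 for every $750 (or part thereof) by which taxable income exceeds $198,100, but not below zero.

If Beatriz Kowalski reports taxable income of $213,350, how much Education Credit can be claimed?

$1,625

Education Credit: income exceeds $198,100 by $15,250, which is 21 full-or-partial $750 increments; reduction = 21 × $125 = $2,625, leaving $1,625.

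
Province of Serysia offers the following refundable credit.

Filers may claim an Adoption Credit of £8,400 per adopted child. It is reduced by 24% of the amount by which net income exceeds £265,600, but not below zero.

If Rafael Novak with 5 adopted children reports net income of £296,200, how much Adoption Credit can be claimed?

Adoption Credit: base = 5 × £8,400 = £42,000. 24% of the £30,600 excess over £265,600 is £7,344; credit = £42,000 − £7,344 = £34,656.

£34,656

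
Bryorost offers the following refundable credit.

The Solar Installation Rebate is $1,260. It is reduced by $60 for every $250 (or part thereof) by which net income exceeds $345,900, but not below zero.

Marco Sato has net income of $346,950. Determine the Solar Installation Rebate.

$960

Solar Installation Rebate: income exceeds $345,900 by $1,050, which is 5 full-or-partial $250 increments; reduction = 5 × $60 = $300, leaving $960.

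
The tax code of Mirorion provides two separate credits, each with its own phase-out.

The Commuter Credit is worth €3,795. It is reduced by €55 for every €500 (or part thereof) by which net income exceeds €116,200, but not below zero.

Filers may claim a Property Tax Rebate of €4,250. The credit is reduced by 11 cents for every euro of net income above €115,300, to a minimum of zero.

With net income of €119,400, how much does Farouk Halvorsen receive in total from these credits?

€7,209

Commuter Credit: income exceeds €116,200 by €3,200, which is 7 full-or-partial €500 increments; reduction = 7 × €55 = €385, leaving €3,410.
Property Tax Rebate: 11% of the €4,100 excess over €115,300 is €451; credit = €4,250 − €451 = €3,799.
Total: €3,410 + €3,799 = €7,209.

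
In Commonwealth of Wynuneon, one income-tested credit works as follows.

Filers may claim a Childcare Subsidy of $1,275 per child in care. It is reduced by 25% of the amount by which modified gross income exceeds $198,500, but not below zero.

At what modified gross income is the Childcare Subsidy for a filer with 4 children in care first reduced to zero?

$218,900

Full credit = 4 × $1,275 = $5,100.
The credit falls by 25% of each dollar above $198,500, so it reaches zero when the excess is $5,100 / 25% = $20,400: income = $198,500 + $20,400 = $218,900.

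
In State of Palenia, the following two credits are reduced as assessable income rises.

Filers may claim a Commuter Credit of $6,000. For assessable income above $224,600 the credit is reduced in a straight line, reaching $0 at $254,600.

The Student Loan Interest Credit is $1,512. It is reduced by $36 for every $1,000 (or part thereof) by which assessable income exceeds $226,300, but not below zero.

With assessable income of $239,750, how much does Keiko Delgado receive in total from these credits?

Commuter Credit: $239,750 is $15,150 into a $30,000 phase-out range, leaving 14,850/30,000 of the credit: $6,000 × 14,850/30,000 = $2,970.
Student Loan Interest Credit: income exceeds $226,300 by $13,450, which is 14 full-or-partial $1,000 increments; reduction = 14 × $36 = $504, leaving $1,008.
Total: $2,970 + $1,008 = $3,978.

$3,978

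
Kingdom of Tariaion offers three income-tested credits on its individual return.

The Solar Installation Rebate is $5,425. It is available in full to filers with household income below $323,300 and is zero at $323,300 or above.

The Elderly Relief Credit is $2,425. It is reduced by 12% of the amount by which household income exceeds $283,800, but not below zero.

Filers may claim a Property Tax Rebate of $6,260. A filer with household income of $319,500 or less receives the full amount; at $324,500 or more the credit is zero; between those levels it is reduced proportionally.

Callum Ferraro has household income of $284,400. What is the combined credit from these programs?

$14,038

Solar Installation Rebate: $284,400 is below the $323,300 cutoff, so the full $5,425 applies.
Elderly Relief Credit: 12% of the $600 excess over $283,800 is $72; credit = $2,425 − $72 = $2,353.
Property Tax Rebate: $284,400 is at or below the $319,500 threshold, so the full $6,260 applies.
Total: $5,425 + $2,353 + $6,260 = $14,038.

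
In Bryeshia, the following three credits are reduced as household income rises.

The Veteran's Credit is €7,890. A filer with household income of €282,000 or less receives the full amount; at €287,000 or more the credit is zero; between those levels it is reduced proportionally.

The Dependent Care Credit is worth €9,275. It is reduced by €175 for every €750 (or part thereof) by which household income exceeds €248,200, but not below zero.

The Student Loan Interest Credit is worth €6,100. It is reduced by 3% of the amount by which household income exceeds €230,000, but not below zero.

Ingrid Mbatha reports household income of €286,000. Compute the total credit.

Veteran's Credit: €286,000 is €4,000 into a €5,000 phase-out range, leaving 1,000/5,000 of the credit: €7,890 × 1,000/5,000 = €1,578.
Dependent Care Credit: income exceeds €248,200 by €37,800, which is 51 full-or-partial €750 increments; reduction = 51 × €175 = €8,925, leaving €350.
Student Loan Interest Credit: 3% of the €56,000 excess over €230,000 is €1,680; credit = €6,100 − €1,680 = €4,420.
Total: €1,578 + €350 + €4,420 = €6,348.

€6,348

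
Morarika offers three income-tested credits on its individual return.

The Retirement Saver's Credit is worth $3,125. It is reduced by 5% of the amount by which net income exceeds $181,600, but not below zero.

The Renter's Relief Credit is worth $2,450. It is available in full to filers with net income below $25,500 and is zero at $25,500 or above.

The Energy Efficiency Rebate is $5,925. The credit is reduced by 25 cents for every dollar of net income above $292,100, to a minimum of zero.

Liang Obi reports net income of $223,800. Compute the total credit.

$6,940

Retirement Saver's Credit: 5% of the $42,200 excess over $181,600 is $2,110; credit = $3,125 − $2,110 = $1,015.
Renter's Relief Credit: $223,800 meets or exceeds the $25,500 cutoff, so the credit is $0.
Energy Efficiency Rebate: $223,800 is at or below the $292,100 threshold, so the full $5,925 applies.
Total: $1,015 + $0 + $5,925 = $6,940.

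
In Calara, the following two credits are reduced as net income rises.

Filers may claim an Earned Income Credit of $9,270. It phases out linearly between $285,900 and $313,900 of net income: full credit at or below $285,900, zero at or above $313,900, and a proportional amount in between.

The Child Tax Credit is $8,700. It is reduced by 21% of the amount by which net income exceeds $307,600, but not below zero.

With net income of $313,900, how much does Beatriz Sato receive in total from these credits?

Earned Income Credit: $313,900 is at or above $313,900, so the credit is $0.
Child Tax Credit: 21% of the $6,300 excess over $307,600 is $1,323; credit = $8,700 − $1,323 = $7,377.
Total: $0 + $7,377 = $7,377.

$7,377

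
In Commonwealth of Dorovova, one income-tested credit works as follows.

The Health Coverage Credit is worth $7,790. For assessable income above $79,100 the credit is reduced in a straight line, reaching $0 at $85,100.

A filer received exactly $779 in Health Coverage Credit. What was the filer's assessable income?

$779 is 779/7,790 of the full $7,790, so 7,011/7,790 of the $6,000 range has been used: income = $79,100 + $6,000 × 7,011/7,790 = $84,500.

$84,500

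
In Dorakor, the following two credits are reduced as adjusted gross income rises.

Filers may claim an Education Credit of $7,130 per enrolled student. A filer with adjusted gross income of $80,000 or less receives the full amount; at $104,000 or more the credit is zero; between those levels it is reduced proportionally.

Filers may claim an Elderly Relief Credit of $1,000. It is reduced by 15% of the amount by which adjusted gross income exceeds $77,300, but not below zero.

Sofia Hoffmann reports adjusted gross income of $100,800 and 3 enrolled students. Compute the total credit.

Education Credit: base = 3 × $7,130 = $21,390. $100,800 is $20,800 into a $24,000 phase-out range, leaving 3,200/24,000 of the credit: $21,390 × 3,200/24,000 = $2,852.
Elderly Relief Credit: 15% of the $23,500 excess over $77,300 is $3,525 ≥ base, so the credit is $0.
Total: $2,852 + $0 = $2,852.

$2,852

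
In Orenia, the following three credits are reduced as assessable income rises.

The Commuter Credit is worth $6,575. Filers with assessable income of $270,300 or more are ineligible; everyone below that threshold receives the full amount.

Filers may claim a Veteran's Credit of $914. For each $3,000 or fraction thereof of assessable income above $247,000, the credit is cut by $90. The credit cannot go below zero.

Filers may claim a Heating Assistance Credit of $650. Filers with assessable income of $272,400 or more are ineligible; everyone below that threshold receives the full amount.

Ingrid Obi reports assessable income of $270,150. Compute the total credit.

Commuter Credit: $270,150 is below the $270,300 cutoff, so the full $6,575 applies.
Veteran's Credit: income exceeds $247,000 by $23,150, which is 8 full-or-partial $3,000 increments; reduction = 8 × $90 = $720, leaving $194.
Heating Assistance Credit: $270,150 is below the $272,400 cutoff, so the full $650 applies.
Total: $6,575 + $194 + $650 = $7,419.

$7,419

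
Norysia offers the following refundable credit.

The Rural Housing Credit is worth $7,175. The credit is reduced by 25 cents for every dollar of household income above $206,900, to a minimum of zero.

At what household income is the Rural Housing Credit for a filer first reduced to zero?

The credit falls by 25% of each dollar above $206,900, so it reaches zero when the excess is $7,175 / 25% = $28,700: income = $206,900 + $28,700 = $235,600.

$235,600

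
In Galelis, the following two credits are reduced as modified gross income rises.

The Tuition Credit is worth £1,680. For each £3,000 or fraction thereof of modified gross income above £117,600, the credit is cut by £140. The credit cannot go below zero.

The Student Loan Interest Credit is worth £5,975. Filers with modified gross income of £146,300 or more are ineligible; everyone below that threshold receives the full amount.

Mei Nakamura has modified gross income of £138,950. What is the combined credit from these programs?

Tuition Credit: income exceeds £117,600 by £21,350, which is 8 full-or-partial £3,000 increments; reduction = 8 × £140 = £1,120, leaving £560.
Student Loan Interest Credit: £138,950 is below the £146,300 cutoff, so the full £5,975 applies.
Total: £560 + £5,975 = £6,535.

£6,535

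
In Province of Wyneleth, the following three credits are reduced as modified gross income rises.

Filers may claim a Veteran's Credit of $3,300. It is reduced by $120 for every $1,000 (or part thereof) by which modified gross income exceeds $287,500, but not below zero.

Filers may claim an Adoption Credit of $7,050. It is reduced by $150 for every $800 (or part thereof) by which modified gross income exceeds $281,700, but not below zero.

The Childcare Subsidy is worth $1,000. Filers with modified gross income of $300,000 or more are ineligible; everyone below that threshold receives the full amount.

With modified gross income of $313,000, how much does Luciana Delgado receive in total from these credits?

$1,230

Veteran's Credit: income exceeds $287,500 by $25,500, which is 26 full-or-partial $1,000 increments; reduction = 26 × $120 = $3,120, leaving $180.
Adoption Credit: income exceeds $281,700 by $31,300, which is 40 full-or-partial $800 increments; reduction = 40 × $150 = $6,000, leaving $1,050.
Childcare Subsidy: $313,000 meets or exceeds the $300,000 cutoff, so the credit is $0.
Total: $180 + $1,050 + $0 = $1,230.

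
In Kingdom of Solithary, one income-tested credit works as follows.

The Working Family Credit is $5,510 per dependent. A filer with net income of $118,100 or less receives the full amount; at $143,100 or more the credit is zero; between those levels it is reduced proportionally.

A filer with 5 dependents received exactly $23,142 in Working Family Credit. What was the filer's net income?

$122,100

Full credit = 5 × $5,510 = $27,550.
$23,142 is 23,142/27,550 of the full $27,550, so 4,408/27,550 of the $25,000 range has been used: income = $118,100 + $25,000 × 4,408/27,550 = $122,100.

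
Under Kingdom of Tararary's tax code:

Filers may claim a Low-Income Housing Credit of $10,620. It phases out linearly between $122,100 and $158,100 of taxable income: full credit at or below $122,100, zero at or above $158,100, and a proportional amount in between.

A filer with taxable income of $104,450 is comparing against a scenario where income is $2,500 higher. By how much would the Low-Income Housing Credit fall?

At $104,450 — $104,450 is at or below the $122,100 threshold, so the full $10,620 applies.
At $106,950 — $106,950 is at or below the $122,100 threshold, so the full $10,620 applies.
Lost: $10,620 − $10,620 = $0.

$0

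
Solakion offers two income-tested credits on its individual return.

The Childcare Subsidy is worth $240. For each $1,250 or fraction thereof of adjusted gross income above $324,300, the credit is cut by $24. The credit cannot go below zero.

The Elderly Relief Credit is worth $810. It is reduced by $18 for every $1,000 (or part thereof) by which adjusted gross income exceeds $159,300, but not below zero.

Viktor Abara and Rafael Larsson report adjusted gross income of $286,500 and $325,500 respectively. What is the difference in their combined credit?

Viktor ($286,500): Childcare Subsidy: $286,500 is at or below the $324,300 threshold, so the full $240 applies. Elderly Relief Credit: income exceeds $159,300 by $127,200 → 128 increments × $18 = $2,304 ≥ base, so the credit is $0. total $240 + $0 = $240
Rafael ($325,500): Childcare Subsidy: income exceeds $324,300 by $1,200, which is 1 full-or-partial $1,250 increment; reduction = 1 × $24 = $24, leaving $216. Elderly Relief Credit: income exceeds $159,300 by $166,200 → 167 increments × $18 = $3,006 ≥ base, so the credit is $0. total $216 + $0 = $216
Difference: |$240 − $216| = $24.

$24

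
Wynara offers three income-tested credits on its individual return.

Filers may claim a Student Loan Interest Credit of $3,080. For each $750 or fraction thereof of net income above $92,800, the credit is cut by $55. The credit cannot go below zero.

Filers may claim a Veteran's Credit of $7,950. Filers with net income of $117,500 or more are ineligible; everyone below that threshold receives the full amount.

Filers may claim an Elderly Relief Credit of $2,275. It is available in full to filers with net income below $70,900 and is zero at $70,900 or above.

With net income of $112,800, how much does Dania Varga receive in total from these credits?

Student Loan Interest Credit: income exceeds $92,800 by $20,000, which is 27 full-or-partial $750 increments; reduction = 27 × $55 = $1,485, leaving $1,595.
Veteran's Credit: $112,800 is below the $117,500 cutoff, so the full $7,950 applies.
Elderly Relief Credit: $112,800 meets or exceeds the $70,900 cutoff, so the credit is $0.
Total: $1,595 + $7,950 + $0 = $9,545.

$9,545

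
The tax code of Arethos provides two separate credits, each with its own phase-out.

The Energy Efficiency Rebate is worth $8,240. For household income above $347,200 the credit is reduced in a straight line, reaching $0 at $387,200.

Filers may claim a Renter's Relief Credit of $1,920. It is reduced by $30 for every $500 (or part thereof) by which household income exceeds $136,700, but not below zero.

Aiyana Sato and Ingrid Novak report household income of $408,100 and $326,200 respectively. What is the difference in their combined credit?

Aiyana ($408,100): Energy Efficiency Rebate: $408,100 is at or above $387,200, so the credit is $0. Renter's Relief Credit: income exceeds $136,700 by $271,400 → 543 increments × $30 = $16,290 ≥ base, so the credit is $0. total $0 + $0 = $0
Ingrid ($326,200): Energy Efficiency Rebate: $326,200 is at or below the $347,200 threshold, so the full $8,240 applies. Renter's Relief Credit: income exceeds $136,700 by $189,500 → 379 increments × $30 = $11,370 ≥ base, so the credit is $0. total $8,240 + $0 = $8,240
Difference: |$0 − $8,240| = $8,240.

$8,240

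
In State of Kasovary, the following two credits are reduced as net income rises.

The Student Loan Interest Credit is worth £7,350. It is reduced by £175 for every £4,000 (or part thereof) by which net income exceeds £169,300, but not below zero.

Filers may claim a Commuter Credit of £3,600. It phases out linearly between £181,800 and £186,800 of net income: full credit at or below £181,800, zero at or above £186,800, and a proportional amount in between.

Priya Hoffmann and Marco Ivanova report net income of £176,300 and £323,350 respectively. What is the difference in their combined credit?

Priya (£176,300): Student Loan Interest Credit: income exceeds £169,300 by £7,000, which is 2 full-or-partial £4,000 increments; reduction = 2 × £175 = £350, leaving £7,000. Commuter Credit: £176,300 is at or below the £181,800 threshold, so the full £3,600 applies. total £7,000 + £3,600 = £10,600
Marco (£323,350): Student Loan Interest Credit: income exceeds £169,300 by £154,050, which is 39 full-or-partial £4,000 increments; reduction = 39 × £175 = £6,825, leaving £525. Commuter Credit: £323,350 is at or above £186,800, so the credit is £0. total £525 + £0 = £525
Difference: |£10,600 − £525| = £10,075.

£10,075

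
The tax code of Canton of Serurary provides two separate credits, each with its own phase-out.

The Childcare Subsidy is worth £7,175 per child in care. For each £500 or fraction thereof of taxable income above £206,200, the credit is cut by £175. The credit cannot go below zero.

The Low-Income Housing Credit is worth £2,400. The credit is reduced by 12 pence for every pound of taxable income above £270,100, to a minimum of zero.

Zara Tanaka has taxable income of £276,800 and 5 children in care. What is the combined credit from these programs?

£12,621

Childcare Subsidy: base = 5 × £7,175 = £35,875. income exceeds £206,200 by £70,600, which is 142 full-or-partial £500 increments; reduction = 142 × £175 = £24,850, leaving £11,025.
Low-Income Housing Credit: 12% of the £6,700 excess over £270,100 is £804; credit = £2,400 − £804 = £1,596.
Total: £11,025 + £1,596 = £12,621.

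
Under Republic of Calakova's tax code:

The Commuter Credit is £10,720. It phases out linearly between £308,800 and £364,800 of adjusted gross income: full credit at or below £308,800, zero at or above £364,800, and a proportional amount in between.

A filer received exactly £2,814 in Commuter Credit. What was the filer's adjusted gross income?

£350,100

£2,814 is 2,814/10,720 of the full £10,720, so 7,906/10,720 of the £56,000 range has been used: income = £308,800 + £56,000 × 7,906/10,720 = £350,100.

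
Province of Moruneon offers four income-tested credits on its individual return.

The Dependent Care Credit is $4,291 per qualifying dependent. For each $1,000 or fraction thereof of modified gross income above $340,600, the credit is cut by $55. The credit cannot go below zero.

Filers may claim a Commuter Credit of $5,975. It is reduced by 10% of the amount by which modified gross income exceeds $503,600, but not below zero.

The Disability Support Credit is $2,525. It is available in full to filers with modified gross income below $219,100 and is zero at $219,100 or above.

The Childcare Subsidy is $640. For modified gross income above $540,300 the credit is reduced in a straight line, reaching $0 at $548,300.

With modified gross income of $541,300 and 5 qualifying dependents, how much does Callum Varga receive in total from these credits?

$13,165

Dependent Care Credit: base = 5 × $4,291 = $21,455. income exceeds $340,600 by $200,700, which is 201 full-or-partial $1,000 increments; reduction = 201 × $55 = $11,055, leaving $10,400.
Commuter Credit: 10% of the $37,700 excess over $503,600 is $3,770; credit = $5,975 − $3,770 = $2,205.
Disability Support Credit: $541,300 meets or exceeds the $219,100 cutoff, so the credit is $0.
Childcare Subsidy: $541,300 is $1,000 into a $8,000 phase-out range, leaving 7,000/8,000 of the credit: $640 × 7,000/8,000 = $560.
Total: $10,400 + $2,205 + $0 + $560 = $13,165.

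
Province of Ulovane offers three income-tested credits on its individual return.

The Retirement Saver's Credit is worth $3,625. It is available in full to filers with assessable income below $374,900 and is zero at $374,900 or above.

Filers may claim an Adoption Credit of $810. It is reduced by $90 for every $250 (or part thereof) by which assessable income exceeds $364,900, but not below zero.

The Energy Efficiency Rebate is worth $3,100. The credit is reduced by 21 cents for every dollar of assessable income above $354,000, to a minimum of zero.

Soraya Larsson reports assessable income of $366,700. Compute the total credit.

Retirement Saver's Credit: $366,700 is below the $374,900 cutoff, so the full $3,625 applies.
Adoption Credit: income exceeds $364,900 by $1,800, which is 8 full-or-partial $250 increments; reduction = 8 × $90 = $720, leaving $90.
Energy Efficiency Rebate: 21% of the $12,700 excess over $354,000 is $2,667; credit = $3,100 − $2,667 = $433.
Total: $3,625 + $90 + $433 = $4,148.

$4,148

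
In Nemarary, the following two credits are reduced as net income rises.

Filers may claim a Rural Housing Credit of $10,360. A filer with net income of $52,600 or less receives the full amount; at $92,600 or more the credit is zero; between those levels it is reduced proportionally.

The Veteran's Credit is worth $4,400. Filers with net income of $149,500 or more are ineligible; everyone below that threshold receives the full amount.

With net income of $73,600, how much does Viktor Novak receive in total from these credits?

$9,321

Rural Housing Credit: $73,600 is $21,000 into a $40,000 phase-out range, leaving 19,000/40,000 of the credit: $10,360 × 19,000/40,000 = $4,921.
Veteran's Credit: $73,600 is below the $149,500 cutoff, so the full $4,400 applies.
Total: $4,921 + $4,400 = $9,321.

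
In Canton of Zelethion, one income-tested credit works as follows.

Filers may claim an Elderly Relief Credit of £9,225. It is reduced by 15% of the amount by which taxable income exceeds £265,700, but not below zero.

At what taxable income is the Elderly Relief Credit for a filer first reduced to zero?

£327,200

The credit falls by 15% of each pound above £265,700, so it reaches zero when the excess is £9,225 / 15% = £61,500: income = £265,700 + £61,500 = £327,200.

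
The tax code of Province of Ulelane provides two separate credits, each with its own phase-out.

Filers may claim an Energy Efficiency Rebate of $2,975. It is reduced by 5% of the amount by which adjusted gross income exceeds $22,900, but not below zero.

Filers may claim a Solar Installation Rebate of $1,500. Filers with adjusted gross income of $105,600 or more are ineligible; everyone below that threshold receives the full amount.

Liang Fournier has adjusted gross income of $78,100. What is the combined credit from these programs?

$1,715

Energy Efficiency Rebate: 5% of the $55,200 excess over $22,900 is $2,760; credit = $2,975 − $2,760 = $215.
Solar Installation Rebate: $78,100 is below the $105,600 cutoff, so the full $1,500 applies.
Total: $215 + $1,500 = $1,715.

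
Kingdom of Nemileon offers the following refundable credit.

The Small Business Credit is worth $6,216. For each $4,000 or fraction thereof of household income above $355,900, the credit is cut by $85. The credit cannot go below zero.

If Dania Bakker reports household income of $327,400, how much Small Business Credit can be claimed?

Small Business Credit: $327,400 is at or below the $355,900 threshold, so the full $6,216 applies.

$6,216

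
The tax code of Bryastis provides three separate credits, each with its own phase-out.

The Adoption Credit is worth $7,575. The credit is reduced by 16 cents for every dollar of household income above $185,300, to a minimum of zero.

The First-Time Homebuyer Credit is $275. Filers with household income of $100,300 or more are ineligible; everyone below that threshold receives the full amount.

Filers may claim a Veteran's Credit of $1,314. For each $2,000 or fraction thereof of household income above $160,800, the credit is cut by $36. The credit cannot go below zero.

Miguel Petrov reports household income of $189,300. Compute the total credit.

$7,709

Adoption Credit: 16% of the $4,000 excess over $185,300 is $640; credit = $7,575 − $640 = $6,935.
First-Time Homebuyer Credit: $189,300 meets or exceeds the $100,300 cutoff, so the credit is $0.
Veteran's Credit: income exceeds $160,800 by $28,500, which is 15 full-or-partial $2,000 increments; reduction = 15 × $36 = $540, leaving $774.
Total: $6,935 + $0 + $774 = $7,709.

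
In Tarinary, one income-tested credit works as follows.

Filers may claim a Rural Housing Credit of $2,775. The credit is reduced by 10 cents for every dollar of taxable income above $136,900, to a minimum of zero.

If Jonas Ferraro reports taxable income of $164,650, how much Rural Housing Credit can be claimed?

$0

Rural Housing Credit: 10% of the $27,750 excess over $136,900 is $2,775 ≥ base, so the credit is $0.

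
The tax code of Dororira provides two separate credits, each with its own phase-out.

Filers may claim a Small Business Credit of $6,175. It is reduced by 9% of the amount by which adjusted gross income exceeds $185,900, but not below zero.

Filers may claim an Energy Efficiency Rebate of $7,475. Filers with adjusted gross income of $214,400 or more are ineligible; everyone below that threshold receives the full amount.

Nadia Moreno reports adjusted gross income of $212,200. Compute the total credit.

Small Business Credit: 9% of the $26,300 excess over $185,900 is $2,367; credit = $6,175 − $2,367 = $3,808.
Energy Efficiency Rebate: $212,200 is below the $214,400 cutoff, so the full $7,475 applies.
Total: $3,808 + $7,475 = $11,283.

$11,283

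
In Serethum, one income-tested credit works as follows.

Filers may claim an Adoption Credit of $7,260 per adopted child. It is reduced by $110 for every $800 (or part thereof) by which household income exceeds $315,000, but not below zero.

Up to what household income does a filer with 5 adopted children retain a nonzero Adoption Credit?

$578,200

Full credit = 5 × $7,260 = $36,300.
After 329 increments the reduction is 329 × $110 = $36,190, leaving $110; one more increment wipes it out. Increment 329 ends at excess 329 × $800 = $263,200, so the highest qualifying income is $315,000 + $263,200 = $578,200.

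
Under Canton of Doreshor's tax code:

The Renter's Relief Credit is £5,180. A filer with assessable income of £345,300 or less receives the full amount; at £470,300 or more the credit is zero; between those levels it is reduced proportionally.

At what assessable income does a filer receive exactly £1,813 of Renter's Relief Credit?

£426,550

£1,813 is 1,813/5,180 of the full £5,180, so 3,367/5,180 of the £125,000 range has been used: income = £345,300 + £125,000 × 3,367/5,180 = £426,550.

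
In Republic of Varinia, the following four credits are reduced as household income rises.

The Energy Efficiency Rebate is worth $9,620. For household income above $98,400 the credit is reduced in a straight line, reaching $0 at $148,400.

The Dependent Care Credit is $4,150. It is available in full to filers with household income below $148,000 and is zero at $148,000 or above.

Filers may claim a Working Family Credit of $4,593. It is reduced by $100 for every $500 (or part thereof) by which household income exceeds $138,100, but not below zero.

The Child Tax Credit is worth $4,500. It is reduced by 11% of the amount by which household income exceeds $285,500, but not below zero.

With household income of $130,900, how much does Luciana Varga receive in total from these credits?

$16,610

Energy Efficiency Rebate: $130,900 is $32,500 into a $50,000 phase-out range, leaving 17,500/50,000 of the credit: $9,620 × 17,500/50,000 = $3,367.
Dependent Care Credit: $130,900 is below the $148,000 cutoff, so the full $4,150 applies.
Working Family Credit: $130,900 is at or below the $138,100 threshold, so the full $4,593 applies.
Child Tax Credit: $130,900 is at or below the $285,500 threshold, so the full $4,500 applies.
Total: $3,367 + $4,150 + $4,593 + $4,500 = $16,610.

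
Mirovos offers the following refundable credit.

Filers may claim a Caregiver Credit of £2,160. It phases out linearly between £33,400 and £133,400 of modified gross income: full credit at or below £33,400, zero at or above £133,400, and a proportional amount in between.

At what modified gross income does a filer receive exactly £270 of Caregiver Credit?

£120,900

£270 is 270/2,160 of the full £2,160, so 1,890/2,160 of the £100,000 range has been used: income = £33,400 + £100,000 × 1,890/2,160 = £120,900.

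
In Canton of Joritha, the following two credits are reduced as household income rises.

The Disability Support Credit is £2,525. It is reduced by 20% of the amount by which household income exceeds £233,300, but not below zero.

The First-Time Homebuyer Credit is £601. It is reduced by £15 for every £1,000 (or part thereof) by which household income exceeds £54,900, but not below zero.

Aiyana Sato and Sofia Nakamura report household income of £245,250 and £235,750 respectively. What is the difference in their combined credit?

£1,900

Aiyana (£245,250): Disability Support Credit: 20% of the £11,950 excess over £233,300 is £2,390; credit = £2,525 − £2,390 = £135. First-Time Homebuyer Credit: income exceeds £54,900 by £190,350 → 191 increments × £15 = £2,865 ≥ base, so the credit is £0. total £135 + £0 = £135
Sofia (£235,750): Disability Support Credit: 20% of the £2,450 excess over £233,300 is £490; credit = £2,525 − £490 = £2,035. First-Time Homebuyer Credit: income exceeds £54,900 by £180,850 → 181 increments × £15 = £2,715 ≥ base, so the credit is £0. total £2,035 + £0 = £2,035
Difference: |£135 − £2,035| = £1,900.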